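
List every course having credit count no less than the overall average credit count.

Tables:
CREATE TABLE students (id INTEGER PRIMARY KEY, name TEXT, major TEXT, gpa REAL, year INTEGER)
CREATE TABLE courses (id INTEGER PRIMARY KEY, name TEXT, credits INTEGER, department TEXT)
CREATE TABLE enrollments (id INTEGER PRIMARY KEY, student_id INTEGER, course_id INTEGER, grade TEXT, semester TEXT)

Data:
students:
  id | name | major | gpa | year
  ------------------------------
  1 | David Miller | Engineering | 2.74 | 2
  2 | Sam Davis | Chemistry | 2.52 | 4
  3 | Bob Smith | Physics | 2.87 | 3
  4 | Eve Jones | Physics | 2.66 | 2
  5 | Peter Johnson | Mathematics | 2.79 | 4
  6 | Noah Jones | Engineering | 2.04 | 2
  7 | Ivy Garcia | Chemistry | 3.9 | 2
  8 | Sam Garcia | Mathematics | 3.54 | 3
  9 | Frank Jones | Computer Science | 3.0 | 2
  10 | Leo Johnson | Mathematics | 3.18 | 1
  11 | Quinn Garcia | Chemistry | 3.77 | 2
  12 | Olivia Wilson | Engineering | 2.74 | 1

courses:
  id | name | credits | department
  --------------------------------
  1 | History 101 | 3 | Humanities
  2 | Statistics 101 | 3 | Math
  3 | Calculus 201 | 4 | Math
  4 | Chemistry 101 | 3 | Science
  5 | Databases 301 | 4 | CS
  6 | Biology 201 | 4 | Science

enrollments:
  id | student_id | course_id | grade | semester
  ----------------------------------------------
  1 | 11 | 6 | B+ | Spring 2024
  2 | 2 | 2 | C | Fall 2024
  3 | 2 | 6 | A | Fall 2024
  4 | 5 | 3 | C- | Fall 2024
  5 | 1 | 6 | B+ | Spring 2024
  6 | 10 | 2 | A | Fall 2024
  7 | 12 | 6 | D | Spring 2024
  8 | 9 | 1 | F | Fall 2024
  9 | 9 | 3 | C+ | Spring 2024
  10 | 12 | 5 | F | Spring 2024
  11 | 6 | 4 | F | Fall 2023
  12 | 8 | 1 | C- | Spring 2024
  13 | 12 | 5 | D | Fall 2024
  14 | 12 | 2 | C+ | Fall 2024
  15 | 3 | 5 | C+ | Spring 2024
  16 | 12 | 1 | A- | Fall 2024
SELECT name, credits FROM courses WHERE credits >= (SELECT AVG(credits) FROM courses)

Execution result:
name | credits
Calculus 201 | 4
Databases 301 | 4
Biology 201 | 4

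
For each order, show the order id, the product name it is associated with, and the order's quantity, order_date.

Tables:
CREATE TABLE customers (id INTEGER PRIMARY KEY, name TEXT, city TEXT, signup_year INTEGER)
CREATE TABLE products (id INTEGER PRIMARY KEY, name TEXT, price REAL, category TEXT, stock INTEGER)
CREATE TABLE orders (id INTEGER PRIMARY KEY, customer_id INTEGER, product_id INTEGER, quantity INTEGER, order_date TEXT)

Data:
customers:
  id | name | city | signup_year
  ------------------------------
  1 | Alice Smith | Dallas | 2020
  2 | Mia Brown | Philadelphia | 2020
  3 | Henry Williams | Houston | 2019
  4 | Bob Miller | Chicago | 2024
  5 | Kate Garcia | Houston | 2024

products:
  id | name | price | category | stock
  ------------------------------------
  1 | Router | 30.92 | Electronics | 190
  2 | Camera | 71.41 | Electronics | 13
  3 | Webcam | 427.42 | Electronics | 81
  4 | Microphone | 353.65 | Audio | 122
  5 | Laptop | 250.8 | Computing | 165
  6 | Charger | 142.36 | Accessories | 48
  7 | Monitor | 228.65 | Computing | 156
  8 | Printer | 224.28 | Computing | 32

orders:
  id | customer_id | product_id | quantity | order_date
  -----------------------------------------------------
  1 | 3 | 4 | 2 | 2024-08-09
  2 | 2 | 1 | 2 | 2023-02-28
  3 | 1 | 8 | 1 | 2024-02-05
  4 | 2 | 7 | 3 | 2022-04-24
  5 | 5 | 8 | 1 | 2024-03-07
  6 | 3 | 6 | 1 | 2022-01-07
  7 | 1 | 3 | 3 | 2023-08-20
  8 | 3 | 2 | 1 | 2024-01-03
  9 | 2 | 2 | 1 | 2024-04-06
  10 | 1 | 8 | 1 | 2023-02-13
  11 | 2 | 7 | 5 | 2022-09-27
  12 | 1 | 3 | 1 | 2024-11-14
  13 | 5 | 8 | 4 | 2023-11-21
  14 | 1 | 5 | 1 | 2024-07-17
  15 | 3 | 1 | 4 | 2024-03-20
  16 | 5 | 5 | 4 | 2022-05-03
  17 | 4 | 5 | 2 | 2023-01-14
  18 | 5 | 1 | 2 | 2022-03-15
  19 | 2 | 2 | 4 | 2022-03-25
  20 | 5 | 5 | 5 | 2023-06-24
SELECT c.id, p.name AS product, c.quantity, c.order_date FROM orders c JOIN products p ON c.product_id = p.id

Execution result:
id | product | quantity | order_date
1 | Microphone | 2 | 2024-08-09
2 | Router | 2 | 2023-02-28
3 | Printer | 1 | 2024-02-05
4 | Monitor | 3 | 2022-04-24
5 | Printer | 1 | 2024-03-07
6 | Charger | 1 | 2022-01-07
7 | Webcam | 3 | 2023-08-20
8 | Camera | 1 | 2024-01-03
9 | Camera | 1 | 2024-04-06
10 | Printer | 1 | 2023-02-13
11 | Monitor | 5 | 2022-09-27
12 | Webcam | 1 | 2024-11-14
13 | Printer | 4 | 2023-11-21
14 | Laptop | 1 | 2024-07-17
15 | Router | 4 | 2024-03-20
16 | Laptop | 4 | 2022-05-03
17 | Laptop | 2 | 2023-01-14
18 | Router | 2 | 2022-03-15
19 | Camera | 4 | 2022-03-25
20 | Laptop | 5 | 2023-06-24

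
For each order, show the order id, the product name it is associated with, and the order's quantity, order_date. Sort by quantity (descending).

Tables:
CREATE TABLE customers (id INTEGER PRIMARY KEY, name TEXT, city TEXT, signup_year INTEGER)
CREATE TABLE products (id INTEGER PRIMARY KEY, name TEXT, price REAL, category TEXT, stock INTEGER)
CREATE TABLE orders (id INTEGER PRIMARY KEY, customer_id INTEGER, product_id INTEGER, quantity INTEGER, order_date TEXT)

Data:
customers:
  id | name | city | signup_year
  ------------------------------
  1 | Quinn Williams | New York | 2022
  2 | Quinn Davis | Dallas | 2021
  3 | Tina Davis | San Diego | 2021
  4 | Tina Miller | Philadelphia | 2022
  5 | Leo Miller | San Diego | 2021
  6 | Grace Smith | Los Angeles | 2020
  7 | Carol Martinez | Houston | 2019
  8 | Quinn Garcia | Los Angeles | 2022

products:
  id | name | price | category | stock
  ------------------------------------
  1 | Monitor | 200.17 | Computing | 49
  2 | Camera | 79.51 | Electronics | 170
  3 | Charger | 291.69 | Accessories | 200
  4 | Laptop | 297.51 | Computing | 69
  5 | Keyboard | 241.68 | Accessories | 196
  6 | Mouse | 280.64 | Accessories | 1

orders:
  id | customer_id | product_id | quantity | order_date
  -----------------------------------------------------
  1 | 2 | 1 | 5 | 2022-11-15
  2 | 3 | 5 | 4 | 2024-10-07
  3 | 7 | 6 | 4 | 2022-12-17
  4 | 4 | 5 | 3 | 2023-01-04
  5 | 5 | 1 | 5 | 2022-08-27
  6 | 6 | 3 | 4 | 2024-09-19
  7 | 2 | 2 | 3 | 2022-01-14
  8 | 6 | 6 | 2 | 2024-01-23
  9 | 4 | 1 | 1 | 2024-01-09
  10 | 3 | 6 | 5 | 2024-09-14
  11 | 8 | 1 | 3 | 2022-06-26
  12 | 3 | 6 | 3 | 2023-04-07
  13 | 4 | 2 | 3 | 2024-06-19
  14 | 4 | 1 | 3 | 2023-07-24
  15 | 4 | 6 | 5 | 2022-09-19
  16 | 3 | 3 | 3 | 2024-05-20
SELECT c.id, p.name AS product, c.quantity, c.order_date FROM orders c JOIN products p ON c.product_id = p.id ORDER BY c.quantity DESC

Execution result:
id | product | quantity | order_date
1 | Monitor | 5 | 2022-11-15
5 | Monitor | 5 | 2022-08-27
10 | Mouse | 5 | 2024-09-14
15 | Mouse | 5 | 2022-09-19
2 | Keyboard | 4 | 2024-10-07
3 | Mouse | 4 | 2022-12-17
6 | Charger | 4 | 2024-09-19
4 | Keyboard | 3 | 2023-01-04
7 | Camera | 3 | 2022-01-14
11 | Monitor | 3 | 2022-06-26
12 | Mouse | 3 | 2023-04-07
13 | Camera | 3 | 2024-06-19
14 | Monitor | 3 | 2023-07-24
16 | Charger | 3 | 2024-05-20
8 | Mouse | 2 | 2024-01-23
9 | Monitor | 1 | 2024-01-09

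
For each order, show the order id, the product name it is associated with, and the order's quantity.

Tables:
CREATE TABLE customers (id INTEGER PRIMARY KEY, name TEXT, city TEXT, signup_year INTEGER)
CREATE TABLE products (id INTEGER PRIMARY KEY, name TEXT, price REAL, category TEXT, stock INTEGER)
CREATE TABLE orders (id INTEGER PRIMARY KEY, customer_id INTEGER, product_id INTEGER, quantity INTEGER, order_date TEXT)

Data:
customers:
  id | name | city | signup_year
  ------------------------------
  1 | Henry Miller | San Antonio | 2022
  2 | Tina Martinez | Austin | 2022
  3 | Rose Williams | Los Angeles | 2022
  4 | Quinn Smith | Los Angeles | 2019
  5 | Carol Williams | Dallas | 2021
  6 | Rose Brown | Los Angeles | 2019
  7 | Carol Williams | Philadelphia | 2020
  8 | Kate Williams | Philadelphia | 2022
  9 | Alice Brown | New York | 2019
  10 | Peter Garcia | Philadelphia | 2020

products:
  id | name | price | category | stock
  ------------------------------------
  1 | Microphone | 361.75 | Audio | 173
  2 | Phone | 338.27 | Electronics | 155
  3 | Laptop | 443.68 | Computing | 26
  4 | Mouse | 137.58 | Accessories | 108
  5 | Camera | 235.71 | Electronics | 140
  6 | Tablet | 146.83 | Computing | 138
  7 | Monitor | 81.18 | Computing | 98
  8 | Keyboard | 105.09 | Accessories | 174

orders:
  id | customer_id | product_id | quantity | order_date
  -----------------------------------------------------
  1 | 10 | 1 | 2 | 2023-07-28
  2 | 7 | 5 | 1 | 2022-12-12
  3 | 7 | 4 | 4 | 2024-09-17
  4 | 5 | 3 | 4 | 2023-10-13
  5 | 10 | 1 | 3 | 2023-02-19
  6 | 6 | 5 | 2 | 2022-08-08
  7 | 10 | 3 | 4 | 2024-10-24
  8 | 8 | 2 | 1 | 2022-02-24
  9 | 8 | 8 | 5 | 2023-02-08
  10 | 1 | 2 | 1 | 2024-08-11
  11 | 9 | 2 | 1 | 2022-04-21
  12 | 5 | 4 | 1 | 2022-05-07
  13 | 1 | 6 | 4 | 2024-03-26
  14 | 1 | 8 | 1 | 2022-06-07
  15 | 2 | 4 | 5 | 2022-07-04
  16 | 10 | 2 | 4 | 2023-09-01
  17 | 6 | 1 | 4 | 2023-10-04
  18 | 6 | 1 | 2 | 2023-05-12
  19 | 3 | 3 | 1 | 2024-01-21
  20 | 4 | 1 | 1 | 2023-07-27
SELECT c.id, p.name AS product, c.quantity FROM orders c JOIN products p ON c.product_id = p.id

Execution result:
id | product | quantity
1 | Microphone | 2
2 | Camera | 1
3 | Mouse | 4
4 | Laptop | 4
5 | Microphone | 3
6 | Camera | 2
7 | Laptop | 4
8 | Phone | 1
9 | Keyboard | 5
10 | Phone | 1
11 | Phone | 1
12 | Mouse | 1
13 | Tablet | 4
14 | Keyboard | 1
15 | Mouse | 5
16 | Phone | 4
17 | Microphone | 4
18 | Microphone | 2
19 | Laptop | 1
20 | Microphone | 1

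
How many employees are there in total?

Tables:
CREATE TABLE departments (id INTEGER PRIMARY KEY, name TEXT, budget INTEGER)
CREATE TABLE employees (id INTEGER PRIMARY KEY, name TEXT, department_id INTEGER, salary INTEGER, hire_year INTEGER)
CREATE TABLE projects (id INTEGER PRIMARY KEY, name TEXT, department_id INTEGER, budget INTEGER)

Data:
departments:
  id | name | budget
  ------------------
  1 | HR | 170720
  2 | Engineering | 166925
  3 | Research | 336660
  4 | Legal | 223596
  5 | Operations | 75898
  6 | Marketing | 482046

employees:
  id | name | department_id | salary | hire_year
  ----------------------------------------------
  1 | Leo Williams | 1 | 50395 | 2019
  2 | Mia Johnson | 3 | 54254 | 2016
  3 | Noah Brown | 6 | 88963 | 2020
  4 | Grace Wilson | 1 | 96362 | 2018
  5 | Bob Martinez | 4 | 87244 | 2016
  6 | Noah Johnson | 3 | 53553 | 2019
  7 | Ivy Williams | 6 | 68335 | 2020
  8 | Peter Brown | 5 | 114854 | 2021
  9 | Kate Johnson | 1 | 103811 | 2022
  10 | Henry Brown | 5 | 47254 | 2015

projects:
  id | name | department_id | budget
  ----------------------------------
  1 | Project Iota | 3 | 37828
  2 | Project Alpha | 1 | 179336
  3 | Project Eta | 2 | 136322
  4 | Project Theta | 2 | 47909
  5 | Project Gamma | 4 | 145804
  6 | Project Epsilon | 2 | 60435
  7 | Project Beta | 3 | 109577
SELECT COUNT(*) FROM employees

Execution result:
10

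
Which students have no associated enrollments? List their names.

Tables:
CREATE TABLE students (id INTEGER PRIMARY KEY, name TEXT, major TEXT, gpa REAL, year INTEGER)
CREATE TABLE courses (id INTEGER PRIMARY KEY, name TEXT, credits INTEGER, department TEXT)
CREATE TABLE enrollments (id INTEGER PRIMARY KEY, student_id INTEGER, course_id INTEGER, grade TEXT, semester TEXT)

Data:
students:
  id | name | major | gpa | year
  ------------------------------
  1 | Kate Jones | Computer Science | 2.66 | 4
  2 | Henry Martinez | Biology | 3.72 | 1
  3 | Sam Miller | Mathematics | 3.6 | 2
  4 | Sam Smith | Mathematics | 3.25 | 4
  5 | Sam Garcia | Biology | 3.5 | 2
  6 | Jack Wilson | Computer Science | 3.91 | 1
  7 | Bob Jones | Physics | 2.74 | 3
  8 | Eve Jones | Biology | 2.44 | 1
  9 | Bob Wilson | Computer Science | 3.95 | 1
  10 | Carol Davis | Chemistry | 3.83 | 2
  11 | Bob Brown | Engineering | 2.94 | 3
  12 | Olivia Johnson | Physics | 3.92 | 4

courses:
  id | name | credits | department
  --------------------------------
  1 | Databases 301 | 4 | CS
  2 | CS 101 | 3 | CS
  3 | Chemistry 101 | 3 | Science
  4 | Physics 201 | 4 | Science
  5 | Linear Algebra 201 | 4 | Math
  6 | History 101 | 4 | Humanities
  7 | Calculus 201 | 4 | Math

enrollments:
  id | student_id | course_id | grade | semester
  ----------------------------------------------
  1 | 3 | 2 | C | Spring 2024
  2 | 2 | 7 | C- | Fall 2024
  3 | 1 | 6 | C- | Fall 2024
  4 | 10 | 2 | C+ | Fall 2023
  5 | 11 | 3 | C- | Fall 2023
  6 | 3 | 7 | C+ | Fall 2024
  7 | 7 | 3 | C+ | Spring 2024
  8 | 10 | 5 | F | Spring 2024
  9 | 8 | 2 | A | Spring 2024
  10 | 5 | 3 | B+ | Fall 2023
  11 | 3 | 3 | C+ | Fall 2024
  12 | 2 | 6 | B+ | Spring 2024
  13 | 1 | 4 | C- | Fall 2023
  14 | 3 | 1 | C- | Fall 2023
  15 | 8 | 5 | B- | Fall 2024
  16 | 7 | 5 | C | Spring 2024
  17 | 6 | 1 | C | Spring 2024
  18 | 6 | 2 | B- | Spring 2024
SELECT p.name FROM students p LEFT JOIN enrollments c ON c.student_id = p.id WHERE c.id IS NULL

Execution result:
name
Sam Smith
Bob Wilson
Olivia Johnson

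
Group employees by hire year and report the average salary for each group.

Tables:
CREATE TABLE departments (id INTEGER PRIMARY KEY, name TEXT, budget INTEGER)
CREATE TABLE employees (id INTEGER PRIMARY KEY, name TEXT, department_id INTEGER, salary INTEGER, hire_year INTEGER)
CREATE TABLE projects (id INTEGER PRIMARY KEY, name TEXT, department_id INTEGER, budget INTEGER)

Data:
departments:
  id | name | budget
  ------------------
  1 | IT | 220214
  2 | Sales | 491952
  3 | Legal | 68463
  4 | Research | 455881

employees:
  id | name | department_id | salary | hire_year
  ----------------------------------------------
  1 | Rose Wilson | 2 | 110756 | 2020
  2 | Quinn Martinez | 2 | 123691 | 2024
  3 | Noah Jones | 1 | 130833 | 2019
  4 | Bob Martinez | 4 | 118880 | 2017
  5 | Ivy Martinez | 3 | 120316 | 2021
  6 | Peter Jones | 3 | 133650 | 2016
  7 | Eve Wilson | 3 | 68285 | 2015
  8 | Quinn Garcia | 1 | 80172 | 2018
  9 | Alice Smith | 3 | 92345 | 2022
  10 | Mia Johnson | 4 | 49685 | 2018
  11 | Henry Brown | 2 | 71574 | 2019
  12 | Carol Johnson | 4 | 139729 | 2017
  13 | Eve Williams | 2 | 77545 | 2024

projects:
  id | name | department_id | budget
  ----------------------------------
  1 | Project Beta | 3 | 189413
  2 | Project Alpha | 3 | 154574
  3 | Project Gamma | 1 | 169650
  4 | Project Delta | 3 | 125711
SELECT hire_year, AVG(salary) AS avg_salary FROM employees GROUP BY hire_year

Execution result:
hire_year | avg_salary
2015 | 68285.00
2016 | 133650.00
2017 | 129304.50
2018 | 64928.50
2019 | 101203.50
2020 | 110756.00
2021 | 120316.00
2022 | 92345.00
2024 | 100618.00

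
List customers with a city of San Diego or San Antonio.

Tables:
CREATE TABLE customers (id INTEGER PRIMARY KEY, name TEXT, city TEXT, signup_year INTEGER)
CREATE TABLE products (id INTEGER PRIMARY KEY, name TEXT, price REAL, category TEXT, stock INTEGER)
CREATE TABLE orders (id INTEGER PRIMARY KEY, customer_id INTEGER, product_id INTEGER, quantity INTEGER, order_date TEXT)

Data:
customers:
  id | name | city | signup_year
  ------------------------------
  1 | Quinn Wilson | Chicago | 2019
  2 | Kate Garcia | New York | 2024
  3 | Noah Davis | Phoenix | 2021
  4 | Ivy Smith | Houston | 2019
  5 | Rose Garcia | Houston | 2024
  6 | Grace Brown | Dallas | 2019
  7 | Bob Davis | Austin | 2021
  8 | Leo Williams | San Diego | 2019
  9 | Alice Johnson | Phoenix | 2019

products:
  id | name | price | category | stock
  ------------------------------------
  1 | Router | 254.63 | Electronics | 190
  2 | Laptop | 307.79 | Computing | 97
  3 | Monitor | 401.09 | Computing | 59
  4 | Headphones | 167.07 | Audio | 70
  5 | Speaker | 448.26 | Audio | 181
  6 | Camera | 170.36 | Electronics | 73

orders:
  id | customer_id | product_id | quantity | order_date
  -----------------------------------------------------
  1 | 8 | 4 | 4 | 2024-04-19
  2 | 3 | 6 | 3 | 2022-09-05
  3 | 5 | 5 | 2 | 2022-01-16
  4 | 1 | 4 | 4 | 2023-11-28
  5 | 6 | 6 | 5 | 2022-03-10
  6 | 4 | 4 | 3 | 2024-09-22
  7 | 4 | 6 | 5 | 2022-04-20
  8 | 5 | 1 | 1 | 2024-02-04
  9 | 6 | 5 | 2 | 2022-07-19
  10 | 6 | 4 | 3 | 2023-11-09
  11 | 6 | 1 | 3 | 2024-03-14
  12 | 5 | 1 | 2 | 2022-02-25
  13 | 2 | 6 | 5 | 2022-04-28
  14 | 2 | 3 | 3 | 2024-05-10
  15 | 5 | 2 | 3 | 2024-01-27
SELECT name, city FROM customers WHERE city IN ('San Diego', 'San Antonio')

Execution result:
name | city
Leo Williams | San Diego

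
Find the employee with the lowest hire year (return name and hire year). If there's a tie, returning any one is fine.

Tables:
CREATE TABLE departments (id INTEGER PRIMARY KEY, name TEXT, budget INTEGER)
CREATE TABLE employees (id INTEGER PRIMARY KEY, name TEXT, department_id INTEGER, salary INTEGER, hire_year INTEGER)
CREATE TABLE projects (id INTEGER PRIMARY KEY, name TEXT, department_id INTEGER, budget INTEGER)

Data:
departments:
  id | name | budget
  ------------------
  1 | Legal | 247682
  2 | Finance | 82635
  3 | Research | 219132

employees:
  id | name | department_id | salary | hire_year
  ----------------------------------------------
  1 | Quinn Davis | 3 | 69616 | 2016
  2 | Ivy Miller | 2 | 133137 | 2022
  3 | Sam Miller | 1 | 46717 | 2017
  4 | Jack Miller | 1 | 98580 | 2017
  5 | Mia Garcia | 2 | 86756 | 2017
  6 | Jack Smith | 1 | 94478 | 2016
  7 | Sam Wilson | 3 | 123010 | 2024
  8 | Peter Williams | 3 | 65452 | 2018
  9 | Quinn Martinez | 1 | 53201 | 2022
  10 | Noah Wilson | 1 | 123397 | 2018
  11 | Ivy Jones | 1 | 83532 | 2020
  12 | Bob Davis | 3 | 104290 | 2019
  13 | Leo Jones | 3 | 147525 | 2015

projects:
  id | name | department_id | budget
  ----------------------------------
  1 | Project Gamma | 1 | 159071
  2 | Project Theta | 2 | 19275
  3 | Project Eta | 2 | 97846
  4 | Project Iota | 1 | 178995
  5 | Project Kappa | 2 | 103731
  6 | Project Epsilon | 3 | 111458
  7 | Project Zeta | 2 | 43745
SELECT name, hire_year FROM employees ORDER BY hire_year ASC LIMIT 1

Execution result:
name | hire_year
Leo Jones | 2015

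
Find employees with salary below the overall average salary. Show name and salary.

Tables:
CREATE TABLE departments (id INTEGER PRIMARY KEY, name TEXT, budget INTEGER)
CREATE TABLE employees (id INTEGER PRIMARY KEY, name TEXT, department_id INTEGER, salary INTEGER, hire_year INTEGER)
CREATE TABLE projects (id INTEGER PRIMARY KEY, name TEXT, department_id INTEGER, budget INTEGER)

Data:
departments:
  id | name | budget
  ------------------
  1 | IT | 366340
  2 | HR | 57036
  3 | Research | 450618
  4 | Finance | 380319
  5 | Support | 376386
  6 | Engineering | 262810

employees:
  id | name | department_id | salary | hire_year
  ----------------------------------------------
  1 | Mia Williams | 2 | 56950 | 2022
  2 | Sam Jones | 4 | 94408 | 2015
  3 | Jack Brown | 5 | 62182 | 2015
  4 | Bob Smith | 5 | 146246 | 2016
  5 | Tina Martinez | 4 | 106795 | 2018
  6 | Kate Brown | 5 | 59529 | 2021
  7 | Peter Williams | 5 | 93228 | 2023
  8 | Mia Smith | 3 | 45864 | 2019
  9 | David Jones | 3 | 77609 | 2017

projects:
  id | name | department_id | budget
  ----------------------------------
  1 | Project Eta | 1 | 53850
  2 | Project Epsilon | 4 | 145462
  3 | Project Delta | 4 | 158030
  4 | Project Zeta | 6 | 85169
SELECT name, salary FROM employees WHERE salary < (SELECT AVG(salary) FROM employees)

Execution result:
name | salary
Mia Williams | 56950
Jack Brown | 62182
Kate Brown | 59529
Mia Smith | 45864
David Jones | 77609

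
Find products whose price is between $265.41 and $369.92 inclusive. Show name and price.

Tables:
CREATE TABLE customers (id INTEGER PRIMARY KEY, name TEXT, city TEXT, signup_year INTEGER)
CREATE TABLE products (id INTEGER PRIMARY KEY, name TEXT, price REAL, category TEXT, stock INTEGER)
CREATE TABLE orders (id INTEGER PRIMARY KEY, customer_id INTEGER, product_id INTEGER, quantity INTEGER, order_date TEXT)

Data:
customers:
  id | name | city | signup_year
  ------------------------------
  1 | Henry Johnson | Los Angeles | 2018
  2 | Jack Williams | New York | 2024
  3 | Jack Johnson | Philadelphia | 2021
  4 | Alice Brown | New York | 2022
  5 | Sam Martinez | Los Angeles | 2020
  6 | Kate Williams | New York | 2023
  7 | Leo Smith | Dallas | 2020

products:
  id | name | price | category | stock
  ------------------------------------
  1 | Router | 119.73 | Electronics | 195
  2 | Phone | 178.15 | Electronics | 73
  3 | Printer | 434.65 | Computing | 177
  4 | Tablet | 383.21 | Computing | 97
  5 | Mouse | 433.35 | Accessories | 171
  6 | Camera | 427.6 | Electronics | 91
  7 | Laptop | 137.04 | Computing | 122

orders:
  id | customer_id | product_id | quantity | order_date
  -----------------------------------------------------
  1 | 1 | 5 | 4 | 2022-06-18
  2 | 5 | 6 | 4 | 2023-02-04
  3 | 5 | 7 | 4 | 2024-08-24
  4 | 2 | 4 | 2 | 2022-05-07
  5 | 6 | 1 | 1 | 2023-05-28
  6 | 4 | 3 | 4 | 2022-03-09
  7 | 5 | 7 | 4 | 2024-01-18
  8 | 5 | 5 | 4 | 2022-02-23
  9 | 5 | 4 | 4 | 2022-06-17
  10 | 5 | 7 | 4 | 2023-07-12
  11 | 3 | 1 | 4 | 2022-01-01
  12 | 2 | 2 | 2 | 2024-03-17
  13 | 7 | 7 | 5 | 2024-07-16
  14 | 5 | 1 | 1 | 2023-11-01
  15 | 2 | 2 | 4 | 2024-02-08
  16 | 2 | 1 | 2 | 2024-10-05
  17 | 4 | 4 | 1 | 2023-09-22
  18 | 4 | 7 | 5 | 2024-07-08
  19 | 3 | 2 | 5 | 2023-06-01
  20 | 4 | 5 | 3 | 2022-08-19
SELECT name, price FROM products WHERE price BETWEEN 265.41 AND 369.92

Execution result:
(no rows)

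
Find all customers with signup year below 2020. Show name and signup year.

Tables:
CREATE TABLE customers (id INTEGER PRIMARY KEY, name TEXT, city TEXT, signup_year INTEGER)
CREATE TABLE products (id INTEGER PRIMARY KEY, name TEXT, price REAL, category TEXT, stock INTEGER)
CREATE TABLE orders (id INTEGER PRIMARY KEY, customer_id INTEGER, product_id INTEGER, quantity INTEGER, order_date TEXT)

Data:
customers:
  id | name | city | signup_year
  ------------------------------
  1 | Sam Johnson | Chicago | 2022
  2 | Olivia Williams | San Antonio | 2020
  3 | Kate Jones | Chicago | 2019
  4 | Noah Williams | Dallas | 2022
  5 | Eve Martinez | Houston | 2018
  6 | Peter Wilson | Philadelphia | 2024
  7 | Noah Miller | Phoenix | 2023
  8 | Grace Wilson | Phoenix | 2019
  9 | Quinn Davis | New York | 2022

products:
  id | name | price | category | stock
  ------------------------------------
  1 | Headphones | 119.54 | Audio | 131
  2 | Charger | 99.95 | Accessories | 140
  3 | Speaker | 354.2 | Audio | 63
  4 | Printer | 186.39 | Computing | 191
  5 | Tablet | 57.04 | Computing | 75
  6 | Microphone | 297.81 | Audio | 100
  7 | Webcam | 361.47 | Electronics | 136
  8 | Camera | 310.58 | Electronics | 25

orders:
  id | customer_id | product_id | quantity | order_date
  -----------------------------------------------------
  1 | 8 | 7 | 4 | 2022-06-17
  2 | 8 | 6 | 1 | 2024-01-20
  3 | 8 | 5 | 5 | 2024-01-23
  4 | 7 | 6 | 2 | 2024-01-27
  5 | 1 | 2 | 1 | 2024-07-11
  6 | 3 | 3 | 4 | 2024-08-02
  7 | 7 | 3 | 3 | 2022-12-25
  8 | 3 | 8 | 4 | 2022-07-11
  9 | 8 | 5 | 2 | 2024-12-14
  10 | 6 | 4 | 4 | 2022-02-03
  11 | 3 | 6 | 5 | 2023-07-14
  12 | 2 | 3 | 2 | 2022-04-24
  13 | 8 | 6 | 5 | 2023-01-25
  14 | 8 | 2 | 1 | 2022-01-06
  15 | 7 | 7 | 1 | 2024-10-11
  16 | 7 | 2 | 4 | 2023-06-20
SELECT name, signup_year FROM customers WHERE signup_year < 2020

Execution result:
name | signup_year
Kate Jones | 2019
Eve Martinez | 2018
Grace Wilson | 2019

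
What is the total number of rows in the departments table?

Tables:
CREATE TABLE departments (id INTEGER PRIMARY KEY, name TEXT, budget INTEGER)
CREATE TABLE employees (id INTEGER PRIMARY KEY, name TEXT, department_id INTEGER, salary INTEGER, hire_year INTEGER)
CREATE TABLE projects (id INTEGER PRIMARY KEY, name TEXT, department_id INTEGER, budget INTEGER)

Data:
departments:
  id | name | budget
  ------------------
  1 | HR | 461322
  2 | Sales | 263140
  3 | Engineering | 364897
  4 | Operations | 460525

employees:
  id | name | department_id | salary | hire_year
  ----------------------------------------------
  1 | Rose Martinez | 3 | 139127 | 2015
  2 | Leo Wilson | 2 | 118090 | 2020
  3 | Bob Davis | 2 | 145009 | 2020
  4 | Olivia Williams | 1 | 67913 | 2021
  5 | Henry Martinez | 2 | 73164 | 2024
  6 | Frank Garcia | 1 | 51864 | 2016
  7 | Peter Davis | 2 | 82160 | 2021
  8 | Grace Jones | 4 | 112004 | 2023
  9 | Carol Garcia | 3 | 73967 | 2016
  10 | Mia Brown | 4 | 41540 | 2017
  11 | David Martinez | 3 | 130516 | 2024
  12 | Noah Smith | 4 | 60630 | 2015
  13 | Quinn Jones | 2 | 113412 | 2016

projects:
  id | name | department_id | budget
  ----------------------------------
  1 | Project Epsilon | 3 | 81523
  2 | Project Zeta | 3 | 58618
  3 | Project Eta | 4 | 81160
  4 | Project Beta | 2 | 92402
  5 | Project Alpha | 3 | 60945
SELECT COUNT(*) FROM departments

Execution result:
4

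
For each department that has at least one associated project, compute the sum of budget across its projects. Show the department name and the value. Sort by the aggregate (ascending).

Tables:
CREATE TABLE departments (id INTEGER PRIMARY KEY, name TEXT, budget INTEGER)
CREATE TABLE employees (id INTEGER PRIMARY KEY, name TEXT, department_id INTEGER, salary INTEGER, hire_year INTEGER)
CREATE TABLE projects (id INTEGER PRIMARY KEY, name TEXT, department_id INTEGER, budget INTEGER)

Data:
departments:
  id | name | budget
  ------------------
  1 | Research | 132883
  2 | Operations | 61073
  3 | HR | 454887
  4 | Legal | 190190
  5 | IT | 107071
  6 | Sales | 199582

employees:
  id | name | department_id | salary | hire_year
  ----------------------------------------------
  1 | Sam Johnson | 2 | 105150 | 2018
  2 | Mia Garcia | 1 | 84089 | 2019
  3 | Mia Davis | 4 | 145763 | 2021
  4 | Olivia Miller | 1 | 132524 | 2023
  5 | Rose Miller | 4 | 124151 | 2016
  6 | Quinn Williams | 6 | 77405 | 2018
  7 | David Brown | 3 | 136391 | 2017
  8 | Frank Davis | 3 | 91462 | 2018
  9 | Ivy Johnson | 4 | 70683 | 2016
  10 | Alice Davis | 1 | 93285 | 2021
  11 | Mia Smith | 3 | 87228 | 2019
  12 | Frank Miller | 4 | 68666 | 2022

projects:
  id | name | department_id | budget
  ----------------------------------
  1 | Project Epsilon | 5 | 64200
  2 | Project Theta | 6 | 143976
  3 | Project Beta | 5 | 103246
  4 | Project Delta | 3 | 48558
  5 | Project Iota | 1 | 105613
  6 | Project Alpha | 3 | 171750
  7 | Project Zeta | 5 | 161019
SELECT p.name, SUM(c.budget) AS sum_budget FROM projects c JOIN departments p ON c.department_id = p.id GROUP BY p.id, p.name ORDER BY sum_budget ASC

Execution result:
name | sum_budget
Research | 105613
Sales | 143976
HR | 220308
IT | 328465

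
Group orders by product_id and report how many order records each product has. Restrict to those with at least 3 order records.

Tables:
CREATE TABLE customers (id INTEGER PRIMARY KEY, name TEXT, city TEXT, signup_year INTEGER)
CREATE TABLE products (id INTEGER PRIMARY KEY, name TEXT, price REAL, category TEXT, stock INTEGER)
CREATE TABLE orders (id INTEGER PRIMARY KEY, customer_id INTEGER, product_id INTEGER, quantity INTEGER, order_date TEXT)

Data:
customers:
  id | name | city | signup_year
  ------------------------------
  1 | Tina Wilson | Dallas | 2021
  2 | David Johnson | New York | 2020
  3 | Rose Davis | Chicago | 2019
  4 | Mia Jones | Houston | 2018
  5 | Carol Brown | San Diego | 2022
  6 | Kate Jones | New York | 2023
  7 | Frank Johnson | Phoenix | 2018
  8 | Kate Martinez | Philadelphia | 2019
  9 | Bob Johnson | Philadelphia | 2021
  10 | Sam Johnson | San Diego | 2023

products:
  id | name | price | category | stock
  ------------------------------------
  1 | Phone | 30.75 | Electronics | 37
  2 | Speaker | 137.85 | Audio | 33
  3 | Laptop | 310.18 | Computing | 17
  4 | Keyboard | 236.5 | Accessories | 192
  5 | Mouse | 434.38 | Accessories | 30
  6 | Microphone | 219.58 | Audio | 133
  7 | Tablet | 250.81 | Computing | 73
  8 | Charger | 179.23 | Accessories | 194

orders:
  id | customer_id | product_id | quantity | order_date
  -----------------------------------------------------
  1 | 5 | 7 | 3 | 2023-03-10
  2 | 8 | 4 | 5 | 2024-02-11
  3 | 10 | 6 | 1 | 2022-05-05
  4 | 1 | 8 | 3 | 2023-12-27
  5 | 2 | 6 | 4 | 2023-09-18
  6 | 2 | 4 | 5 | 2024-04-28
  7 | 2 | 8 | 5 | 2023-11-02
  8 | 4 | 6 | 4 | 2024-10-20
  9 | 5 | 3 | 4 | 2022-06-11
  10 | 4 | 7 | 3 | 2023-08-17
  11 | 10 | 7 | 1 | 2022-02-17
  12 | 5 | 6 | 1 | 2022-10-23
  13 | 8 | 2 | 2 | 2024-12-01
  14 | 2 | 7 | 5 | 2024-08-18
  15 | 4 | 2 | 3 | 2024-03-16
SELECT product_id, COUNT(*) AS order_count FROM orders GROUP BY product_id HAVING COUNT(*) >= 3

Execution result:
product_id | order_count
6 | 4
7 | 4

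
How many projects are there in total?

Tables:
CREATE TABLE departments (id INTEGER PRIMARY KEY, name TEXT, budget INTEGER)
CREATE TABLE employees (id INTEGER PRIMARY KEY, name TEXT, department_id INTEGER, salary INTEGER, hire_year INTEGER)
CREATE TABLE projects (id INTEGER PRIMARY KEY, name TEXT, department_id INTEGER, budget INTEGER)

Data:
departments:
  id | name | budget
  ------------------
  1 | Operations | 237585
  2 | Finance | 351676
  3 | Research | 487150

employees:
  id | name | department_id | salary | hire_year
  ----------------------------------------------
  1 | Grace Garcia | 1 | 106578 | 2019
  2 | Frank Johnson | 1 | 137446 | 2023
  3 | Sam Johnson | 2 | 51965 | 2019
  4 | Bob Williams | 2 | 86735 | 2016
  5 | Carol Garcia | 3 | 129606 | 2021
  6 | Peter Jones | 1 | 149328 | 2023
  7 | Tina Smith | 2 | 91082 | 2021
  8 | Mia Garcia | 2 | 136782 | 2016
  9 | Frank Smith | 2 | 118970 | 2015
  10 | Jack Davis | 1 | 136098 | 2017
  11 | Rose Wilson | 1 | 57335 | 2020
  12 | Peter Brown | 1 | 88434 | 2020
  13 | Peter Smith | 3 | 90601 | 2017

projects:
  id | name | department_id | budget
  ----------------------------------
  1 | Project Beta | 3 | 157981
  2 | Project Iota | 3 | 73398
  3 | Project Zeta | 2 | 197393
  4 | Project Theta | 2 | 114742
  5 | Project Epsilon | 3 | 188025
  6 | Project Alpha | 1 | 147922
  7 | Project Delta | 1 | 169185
SELECT COUNT(*) FROM projects

Execution result:
7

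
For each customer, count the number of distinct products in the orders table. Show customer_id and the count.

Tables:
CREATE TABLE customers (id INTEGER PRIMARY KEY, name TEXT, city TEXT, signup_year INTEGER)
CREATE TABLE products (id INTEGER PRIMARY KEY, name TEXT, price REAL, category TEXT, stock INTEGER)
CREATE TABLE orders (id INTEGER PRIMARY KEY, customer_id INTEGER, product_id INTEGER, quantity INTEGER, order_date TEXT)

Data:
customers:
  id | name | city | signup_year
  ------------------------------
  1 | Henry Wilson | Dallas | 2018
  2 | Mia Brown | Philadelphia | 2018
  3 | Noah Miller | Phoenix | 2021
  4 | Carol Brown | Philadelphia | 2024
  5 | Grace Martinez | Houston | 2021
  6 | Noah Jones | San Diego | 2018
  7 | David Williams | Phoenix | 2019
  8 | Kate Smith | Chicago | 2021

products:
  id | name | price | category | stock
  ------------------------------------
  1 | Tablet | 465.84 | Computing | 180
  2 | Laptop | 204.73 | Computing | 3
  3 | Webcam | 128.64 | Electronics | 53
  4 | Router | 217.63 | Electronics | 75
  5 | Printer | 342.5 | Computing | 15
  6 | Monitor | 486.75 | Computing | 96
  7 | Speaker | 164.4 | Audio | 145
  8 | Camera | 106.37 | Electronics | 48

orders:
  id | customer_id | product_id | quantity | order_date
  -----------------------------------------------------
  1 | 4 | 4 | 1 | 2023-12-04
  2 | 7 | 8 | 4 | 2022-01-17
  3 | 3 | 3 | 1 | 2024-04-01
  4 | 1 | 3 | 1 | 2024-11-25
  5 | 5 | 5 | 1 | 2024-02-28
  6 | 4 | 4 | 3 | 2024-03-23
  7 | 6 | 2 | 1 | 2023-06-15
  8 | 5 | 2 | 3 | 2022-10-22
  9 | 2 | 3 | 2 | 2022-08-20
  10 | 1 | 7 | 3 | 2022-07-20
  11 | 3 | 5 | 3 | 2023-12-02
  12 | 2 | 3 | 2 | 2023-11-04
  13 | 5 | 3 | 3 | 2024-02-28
SELECT customer_id, COUNT(DISTINCT product_id) AS distinct_product_count FROM orders GROUP BY customer_id

Execution result:
customer_id | distinct_product_count
1 | 2
2 | 1
3 | 2
4 | 1
5 | 3
6 | 1
7 | 1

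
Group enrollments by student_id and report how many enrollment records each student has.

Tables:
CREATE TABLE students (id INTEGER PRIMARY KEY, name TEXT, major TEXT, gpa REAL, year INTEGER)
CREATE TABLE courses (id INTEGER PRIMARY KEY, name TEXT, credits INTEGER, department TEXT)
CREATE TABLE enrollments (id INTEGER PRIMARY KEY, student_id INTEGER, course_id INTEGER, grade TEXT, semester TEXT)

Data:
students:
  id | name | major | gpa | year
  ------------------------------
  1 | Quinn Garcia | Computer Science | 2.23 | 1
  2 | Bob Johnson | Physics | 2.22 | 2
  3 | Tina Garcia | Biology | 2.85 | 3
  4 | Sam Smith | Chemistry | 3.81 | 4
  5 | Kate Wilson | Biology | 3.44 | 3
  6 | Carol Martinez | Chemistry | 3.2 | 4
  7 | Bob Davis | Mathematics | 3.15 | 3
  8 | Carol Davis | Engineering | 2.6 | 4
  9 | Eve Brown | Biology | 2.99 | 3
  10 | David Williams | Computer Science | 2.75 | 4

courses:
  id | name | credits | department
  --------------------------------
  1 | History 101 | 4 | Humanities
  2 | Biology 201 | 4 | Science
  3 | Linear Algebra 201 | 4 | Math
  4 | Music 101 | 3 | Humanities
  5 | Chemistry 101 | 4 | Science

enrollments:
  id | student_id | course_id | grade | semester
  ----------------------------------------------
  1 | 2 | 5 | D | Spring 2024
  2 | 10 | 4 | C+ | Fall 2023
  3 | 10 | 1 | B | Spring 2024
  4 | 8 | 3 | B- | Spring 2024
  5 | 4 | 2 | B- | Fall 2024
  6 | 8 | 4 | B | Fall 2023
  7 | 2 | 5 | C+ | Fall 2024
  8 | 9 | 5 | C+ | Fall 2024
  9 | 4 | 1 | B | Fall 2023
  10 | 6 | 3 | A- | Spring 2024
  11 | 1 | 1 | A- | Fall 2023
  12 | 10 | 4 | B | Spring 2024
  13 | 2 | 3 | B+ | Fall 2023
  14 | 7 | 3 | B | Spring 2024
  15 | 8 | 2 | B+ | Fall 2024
SELECT student_id, COUNT(*) AS enrollment_count FROM enrollments GROUP BY student_id

Execution result:
student_id | enrollment_count
1 | 1
2 | 3
4 | 2
6 | 1
7 | 1
8 | 3
9 | 1
10 | 3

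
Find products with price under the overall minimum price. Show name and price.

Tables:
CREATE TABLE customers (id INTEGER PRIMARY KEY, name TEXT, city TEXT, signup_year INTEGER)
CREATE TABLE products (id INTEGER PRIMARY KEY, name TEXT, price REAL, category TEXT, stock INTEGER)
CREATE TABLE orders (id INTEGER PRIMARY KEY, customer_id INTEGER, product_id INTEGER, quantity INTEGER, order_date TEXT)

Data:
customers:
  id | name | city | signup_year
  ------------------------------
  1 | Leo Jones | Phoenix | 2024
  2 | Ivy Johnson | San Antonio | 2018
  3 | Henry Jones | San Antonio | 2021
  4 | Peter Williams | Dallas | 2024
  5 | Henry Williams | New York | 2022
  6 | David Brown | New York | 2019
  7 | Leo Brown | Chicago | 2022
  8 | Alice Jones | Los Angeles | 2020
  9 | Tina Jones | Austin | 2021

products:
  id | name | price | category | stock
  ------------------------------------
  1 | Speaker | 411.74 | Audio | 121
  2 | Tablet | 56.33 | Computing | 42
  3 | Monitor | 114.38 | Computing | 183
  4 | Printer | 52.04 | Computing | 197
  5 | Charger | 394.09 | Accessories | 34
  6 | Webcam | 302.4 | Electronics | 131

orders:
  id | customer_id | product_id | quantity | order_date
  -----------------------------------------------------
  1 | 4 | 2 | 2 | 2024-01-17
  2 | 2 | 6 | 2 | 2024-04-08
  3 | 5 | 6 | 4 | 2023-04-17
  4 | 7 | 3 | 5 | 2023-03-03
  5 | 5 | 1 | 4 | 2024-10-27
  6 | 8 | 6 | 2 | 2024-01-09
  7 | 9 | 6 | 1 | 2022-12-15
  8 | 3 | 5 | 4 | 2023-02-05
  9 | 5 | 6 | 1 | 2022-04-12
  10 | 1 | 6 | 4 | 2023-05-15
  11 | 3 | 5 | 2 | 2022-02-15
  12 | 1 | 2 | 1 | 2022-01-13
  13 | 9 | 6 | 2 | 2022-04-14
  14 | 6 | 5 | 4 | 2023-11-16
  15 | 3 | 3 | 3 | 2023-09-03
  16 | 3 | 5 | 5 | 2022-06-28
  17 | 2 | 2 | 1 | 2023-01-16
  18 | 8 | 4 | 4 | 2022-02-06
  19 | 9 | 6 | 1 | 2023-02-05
SELECT name, price FROM products WHERE price < (SELECT MIN(price) FROM products)

Execution result:
(no rows)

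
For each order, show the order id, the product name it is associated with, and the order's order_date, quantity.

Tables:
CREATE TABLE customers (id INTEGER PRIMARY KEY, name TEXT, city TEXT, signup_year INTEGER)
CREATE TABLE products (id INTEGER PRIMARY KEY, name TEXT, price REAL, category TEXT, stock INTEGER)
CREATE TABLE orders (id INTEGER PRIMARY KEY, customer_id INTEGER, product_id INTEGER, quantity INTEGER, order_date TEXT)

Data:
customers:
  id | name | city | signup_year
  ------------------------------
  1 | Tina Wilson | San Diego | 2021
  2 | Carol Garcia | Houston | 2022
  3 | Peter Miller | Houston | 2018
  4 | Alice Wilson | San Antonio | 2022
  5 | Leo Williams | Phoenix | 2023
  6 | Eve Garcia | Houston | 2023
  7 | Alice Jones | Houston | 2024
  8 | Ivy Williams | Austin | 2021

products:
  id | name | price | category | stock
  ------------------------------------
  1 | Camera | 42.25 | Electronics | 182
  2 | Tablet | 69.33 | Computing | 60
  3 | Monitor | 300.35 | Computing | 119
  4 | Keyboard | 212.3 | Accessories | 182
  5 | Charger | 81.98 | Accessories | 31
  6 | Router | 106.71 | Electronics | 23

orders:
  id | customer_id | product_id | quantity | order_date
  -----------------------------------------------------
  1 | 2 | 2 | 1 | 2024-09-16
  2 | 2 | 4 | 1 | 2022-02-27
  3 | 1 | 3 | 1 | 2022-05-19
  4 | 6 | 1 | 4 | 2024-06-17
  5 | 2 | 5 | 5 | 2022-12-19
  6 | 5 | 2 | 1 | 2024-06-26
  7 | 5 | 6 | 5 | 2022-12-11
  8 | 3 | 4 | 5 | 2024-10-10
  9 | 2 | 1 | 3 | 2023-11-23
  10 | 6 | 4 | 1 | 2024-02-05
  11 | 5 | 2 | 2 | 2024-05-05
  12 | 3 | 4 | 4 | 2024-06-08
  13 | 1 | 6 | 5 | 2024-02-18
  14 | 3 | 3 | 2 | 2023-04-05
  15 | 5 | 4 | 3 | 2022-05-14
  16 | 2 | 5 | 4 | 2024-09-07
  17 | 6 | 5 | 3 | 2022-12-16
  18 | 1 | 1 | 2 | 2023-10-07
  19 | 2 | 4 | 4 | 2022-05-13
SELECT c.id, p.name AS product, c.order_date, c.quantity FROM orders c JOIN products p ON c.product_id = p.id

Execution result:
id | product | order_date | quantity
1 | Tablet | 2024-09-16 | 1
2 | Keyboard | 2022-02-27 | 1
3 | Monitor | 2022-05-19 | 1
4 | Camera | 2024-06-17 | 4
5 | Charger | 2022-12-19 | 5
6 | Tablet | 2024-06-26 | 1
7 | Router | 2022-12-11 | 5
8 | Keyboard | 2024-10-10 | 5
9 | Camera | 2023-11-23 | 3
10 | Keyboard | 2024-02-05 | 1
11 | Tablet | 2024-05-05 | 2
12 | Keyboard | 2024-06-08 | 4
13 | Router | 2024-02-18 | 5
14 | Monitor | 2023-04-05 | 2
15 | Keyboard | 2022-05-14 | 3
16 | Charger | 2024-09-07 | 4
17 | Charger | 2022-12-16 | 3
18 | Camera | 2023-10-07 | 2
19 | Keyboard | 2022-05-13 | 4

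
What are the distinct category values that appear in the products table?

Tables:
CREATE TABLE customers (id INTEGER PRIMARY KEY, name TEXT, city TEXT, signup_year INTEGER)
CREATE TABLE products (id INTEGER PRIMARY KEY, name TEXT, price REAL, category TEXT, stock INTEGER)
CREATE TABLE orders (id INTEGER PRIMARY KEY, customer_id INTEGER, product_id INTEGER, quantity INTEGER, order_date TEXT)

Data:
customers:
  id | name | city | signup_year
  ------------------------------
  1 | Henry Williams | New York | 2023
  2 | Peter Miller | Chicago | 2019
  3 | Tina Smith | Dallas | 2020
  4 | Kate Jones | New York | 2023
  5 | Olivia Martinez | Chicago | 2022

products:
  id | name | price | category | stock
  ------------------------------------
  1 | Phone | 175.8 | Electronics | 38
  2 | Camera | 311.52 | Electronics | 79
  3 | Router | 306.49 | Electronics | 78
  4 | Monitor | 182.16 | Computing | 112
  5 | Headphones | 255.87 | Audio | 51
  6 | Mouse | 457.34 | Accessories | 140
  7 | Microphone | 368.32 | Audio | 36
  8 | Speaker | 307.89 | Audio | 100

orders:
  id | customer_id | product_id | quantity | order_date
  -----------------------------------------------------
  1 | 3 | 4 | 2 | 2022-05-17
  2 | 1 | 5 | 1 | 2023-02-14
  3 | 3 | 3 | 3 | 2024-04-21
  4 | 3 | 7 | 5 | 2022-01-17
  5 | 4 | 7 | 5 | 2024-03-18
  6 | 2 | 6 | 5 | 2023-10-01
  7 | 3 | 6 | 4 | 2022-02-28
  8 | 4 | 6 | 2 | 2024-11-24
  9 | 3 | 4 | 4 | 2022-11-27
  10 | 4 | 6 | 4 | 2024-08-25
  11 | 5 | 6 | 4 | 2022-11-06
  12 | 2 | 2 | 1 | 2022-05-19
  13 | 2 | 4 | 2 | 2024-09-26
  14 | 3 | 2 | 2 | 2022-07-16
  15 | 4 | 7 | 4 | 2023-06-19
SELECT DISTINCT category FROM products

Execution result:
category
Electronics
Computing
Audio
Accessories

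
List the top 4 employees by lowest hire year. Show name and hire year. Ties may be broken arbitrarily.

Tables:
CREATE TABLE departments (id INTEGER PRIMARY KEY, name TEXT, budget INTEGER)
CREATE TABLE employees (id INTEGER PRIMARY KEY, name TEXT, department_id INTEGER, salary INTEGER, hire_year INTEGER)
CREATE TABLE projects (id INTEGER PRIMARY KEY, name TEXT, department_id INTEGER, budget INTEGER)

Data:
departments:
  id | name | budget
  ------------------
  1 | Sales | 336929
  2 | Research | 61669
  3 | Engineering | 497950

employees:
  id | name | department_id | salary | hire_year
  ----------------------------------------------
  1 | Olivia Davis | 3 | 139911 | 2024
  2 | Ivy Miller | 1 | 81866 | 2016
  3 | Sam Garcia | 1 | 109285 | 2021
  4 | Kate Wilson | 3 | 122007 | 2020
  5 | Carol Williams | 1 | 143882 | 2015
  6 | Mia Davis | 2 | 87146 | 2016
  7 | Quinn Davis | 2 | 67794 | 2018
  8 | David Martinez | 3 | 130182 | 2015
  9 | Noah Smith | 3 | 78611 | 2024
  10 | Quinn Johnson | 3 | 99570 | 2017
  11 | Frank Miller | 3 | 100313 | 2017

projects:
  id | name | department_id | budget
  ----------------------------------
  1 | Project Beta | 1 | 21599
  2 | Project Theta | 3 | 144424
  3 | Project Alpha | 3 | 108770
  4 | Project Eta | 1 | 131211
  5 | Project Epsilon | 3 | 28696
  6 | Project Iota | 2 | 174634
SELECT name, hire_year FROM employees ORDER BY hire_year ASC LIMIT 4

Execution result:
name | hire_year
Carol Williams | 2015
David Martinez | 2015
Ivy Miller | 2016
Mia Davis | 2016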